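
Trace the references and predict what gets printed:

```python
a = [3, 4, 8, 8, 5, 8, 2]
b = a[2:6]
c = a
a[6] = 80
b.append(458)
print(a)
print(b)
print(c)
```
[3, 4, 8, 8, 5, 8, 80]
[8, 8, 5, 8, 458]
[3, 4, 8, 8, 5, 8, 80]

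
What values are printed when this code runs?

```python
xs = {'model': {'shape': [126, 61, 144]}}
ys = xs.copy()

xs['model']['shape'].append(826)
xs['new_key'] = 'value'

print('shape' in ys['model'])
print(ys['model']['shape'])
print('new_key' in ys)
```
True
[126, 61, 144, 826]
False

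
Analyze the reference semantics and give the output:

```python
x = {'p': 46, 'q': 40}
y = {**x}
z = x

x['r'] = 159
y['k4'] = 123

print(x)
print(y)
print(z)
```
{'p': 46, 'q': 40, 'r': 159}
{'p': 46, 'q': 40, 'k4': 123}
{'p': 46, 'q': 40, 'r': 159}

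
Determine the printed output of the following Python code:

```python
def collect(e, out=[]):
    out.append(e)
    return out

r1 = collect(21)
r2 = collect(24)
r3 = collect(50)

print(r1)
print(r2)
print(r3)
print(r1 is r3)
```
[21, 24, 50]
[21, 24, 50]
[21, 24, 50]
True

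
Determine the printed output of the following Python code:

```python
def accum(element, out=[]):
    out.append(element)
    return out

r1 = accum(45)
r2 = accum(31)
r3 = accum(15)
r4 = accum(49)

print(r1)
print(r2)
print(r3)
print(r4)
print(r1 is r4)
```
[45, 31, 15, 49]
[45, 31, 15, 49]
[45, 31, 15, 49]
[45, 31, 15, 49]
True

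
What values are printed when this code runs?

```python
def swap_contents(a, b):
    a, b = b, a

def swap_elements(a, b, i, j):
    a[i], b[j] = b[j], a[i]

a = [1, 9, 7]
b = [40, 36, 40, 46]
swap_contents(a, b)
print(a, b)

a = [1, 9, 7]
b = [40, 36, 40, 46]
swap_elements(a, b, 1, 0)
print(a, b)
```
[1, 9, 7] [40, 36, 40, 46]
[1, 40, 7] [9, 36, 40, 46]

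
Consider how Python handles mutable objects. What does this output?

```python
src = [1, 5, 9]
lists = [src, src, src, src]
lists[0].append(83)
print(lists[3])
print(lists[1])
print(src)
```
[1, 5, 9, 83]
[1, 5, 9, 83]
[1, 5, 9, 83]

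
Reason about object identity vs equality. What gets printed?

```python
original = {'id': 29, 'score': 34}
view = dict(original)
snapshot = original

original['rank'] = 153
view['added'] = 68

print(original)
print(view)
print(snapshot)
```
{'id': 29, 'score': 34, 'rank': 153}
{'id': 29, 'score': 34, 'added': 68}
{'id': 29, 'score': 34, 'rank': 153}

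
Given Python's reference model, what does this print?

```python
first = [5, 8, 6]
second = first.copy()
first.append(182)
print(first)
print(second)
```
[5, 8, 6, 182]
[5, 8, 6]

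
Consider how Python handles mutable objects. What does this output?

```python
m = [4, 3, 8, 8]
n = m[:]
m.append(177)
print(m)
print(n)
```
[4, 3, 8, 8, 177]
[4, 3, 8, 8]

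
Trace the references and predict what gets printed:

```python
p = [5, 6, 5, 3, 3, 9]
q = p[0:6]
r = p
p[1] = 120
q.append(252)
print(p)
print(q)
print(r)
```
[5, 120, 5, 3, 3, 9]
[5, 6, 5, 3, 3, 9, 252]
[5, 120, 5, 3, 3, 9]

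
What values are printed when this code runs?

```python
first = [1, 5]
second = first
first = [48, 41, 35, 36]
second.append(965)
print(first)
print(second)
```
[48, 41, 35, 36]
[1, 5, 965]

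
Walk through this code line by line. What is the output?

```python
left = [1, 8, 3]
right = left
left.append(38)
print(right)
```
[1, 8, 3, 38]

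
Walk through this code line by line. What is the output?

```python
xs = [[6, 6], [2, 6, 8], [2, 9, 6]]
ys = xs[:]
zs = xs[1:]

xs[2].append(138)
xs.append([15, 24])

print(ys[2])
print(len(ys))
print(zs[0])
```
[2, 9, 6, 138]
3
[2, 6, 8]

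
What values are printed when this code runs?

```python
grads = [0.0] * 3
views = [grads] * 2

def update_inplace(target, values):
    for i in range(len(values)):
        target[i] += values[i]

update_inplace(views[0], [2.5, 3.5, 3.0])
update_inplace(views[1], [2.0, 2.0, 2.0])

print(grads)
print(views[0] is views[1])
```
[4.5, 5.5, 5.0]
True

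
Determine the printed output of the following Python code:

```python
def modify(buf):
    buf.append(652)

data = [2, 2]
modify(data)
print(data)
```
[2, 2, 652]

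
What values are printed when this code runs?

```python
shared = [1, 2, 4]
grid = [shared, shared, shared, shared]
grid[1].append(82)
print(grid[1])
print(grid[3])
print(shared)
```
[1, 2, 4, 82]
[1, 2, 4, 82]
[1, 2, 4, 82]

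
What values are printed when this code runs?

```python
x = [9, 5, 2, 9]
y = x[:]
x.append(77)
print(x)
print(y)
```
[9, 5, 2, 9, 77]
[9, 5, 2, 9]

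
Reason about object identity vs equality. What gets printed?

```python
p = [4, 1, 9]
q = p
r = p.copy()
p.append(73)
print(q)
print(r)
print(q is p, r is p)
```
[4, 1, 9, 73]
[4, 1, 9]
True False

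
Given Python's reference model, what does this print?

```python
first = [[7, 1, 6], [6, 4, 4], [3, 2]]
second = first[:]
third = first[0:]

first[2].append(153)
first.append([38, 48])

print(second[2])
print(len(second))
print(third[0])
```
[3, 2, 153]
3
[7, 1, 6]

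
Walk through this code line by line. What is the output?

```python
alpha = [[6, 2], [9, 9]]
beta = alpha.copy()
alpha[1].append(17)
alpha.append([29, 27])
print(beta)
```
[[6, 2], [9, 9, 17]]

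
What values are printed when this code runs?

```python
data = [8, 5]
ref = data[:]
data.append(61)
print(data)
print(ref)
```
[8, 5, 61]
[8, 5]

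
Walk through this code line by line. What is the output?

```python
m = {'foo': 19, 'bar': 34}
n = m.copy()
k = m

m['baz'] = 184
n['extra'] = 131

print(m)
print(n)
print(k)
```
{'foo': 19, 'bar': 34, 'baz': 184}
{'foo': 19, 'bar': 34, 'extra': 131}
{'foo': 19, 'bar': 34, 'baz': 184}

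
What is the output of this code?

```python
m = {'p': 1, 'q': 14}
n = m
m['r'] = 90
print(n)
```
{'p': 1, 'q': 14, 'r': 90}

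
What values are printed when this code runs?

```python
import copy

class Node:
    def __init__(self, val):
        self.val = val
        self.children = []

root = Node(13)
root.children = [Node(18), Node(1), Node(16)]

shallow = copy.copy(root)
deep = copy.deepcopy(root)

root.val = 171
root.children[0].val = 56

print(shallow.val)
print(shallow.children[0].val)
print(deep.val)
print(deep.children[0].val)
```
13
56
13
18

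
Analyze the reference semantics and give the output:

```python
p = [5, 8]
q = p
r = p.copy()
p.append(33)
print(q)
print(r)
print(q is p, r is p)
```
[5, 8, 33]
[5, 8]
True False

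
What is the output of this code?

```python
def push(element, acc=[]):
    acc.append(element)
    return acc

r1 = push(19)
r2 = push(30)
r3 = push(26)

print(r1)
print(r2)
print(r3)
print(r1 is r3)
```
[19, 30, 26]
[19, 30, 26]
[19, 30, 26]
True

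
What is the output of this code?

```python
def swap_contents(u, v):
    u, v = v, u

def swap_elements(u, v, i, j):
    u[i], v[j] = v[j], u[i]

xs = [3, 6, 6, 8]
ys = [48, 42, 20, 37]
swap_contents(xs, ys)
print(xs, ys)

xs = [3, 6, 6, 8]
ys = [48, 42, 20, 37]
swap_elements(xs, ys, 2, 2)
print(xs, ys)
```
[3, 6, 6, 8] [48, 42, 20, 37]
[3, 6, 20, 8] [48, 42, 6, 37]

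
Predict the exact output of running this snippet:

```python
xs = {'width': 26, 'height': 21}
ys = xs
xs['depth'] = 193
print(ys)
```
{'width': 26, 'height': 21, 'depth': 193}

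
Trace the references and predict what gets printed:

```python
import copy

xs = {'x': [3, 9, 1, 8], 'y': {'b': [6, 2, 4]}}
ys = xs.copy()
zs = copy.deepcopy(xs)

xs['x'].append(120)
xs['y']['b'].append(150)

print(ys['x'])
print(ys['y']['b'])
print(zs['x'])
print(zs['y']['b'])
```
[3, 9, 1, 8, 120]
[6, 2, 4, 150]
[3, 9, 1, 8]
[6, 2, 4]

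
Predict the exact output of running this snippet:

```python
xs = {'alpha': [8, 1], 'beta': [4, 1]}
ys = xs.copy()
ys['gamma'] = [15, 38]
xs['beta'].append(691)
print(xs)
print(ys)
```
{'alpha': [8, 1], 'beta': [4, 1, 691]}
{'alpha': [8, 1], 'beta': [4, 1, 691], 'gamma': [15, 38]}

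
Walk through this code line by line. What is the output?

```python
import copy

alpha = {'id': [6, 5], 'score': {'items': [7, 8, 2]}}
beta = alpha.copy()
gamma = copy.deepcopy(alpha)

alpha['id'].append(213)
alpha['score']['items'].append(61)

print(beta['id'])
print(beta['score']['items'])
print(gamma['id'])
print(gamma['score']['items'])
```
[6, 5, 213]
[7, 8, 2, 61]
[6, 5]
[7, 8, 2]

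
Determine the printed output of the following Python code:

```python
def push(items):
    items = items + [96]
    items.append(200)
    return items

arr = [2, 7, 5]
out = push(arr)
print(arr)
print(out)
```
[2, 7, 5]
[2, 7, 5, 96, 200]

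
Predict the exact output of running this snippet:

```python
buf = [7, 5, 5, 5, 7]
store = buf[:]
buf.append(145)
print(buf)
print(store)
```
[7, 5, 5, 5, 7, 145]
[7, 5, 5, 5, 7]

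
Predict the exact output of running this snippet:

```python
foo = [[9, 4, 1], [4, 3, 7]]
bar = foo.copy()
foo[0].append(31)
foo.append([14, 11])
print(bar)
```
[[9, 4, 1, 31], [4, 3, 7]]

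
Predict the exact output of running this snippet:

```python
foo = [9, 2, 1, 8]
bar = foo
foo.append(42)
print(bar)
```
[9, 2, 1, 8, 42]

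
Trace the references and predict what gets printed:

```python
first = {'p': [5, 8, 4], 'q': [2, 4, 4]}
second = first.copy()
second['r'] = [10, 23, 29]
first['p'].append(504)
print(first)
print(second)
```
{'p': [5, 8, 4, 504], 'q': [2, 4, 4]}
{'p': [5, 8, 4, 504], 'q': [2, 4, 4], 'r': [10, 23, 29]}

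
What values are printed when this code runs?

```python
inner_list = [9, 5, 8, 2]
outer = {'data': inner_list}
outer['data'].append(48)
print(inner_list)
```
[9, 5, 8, 2, 48]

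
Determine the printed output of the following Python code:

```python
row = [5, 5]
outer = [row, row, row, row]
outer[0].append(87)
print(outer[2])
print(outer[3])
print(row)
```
[5, 5, 87]
[5, 5, 87]
[5, 5, 87]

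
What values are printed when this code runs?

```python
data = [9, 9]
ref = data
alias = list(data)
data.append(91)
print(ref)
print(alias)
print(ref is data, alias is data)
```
[9, 9, 91]
[9, 9]
True False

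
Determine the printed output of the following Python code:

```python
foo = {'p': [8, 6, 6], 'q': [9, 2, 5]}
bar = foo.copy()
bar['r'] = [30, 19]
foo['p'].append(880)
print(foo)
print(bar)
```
{'p': [8, 6, 6, 880], 'q': [9, 2, 5]}
{'p': [8, 6, 6, 880], 'q': [9, 2, 5], 'r': [30, 19]}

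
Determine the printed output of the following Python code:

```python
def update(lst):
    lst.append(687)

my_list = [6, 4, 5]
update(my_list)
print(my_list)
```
[6, 4, 5, 687]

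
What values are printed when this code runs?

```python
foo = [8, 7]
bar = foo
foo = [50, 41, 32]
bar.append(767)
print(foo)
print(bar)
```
[50, 41, 32]
[8, 7, 767]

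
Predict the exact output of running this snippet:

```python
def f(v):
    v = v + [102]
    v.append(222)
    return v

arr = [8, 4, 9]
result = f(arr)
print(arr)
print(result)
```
[8, 4, 9]
[8, 4, 9, 102, 222]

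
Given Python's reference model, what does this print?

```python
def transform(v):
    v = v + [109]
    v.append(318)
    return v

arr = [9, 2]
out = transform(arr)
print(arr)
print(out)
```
[9, 2]
[9, 2, 109, 318]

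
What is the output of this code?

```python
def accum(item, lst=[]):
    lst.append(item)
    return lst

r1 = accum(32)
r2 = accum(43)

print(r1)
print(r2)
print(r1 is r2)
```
[32, 43]
[32, 43]
True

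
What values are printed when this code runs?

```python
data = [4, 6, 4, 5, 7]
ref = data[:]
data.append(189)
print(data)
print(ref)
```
[4, 6, 4, 5, 7, 189]
[4, 6, 4, 5, 7]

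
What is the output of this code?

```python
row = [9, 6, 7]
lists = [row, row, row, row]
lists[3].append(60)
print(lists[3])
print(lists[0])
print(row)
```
[9, 6, 7, 60]
[9, 6, 7, 60]
[9, 6, 7, 60]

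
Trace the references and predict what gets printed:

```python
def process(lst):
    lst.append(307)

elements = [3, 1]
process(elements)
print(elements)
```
[3, 1, 307]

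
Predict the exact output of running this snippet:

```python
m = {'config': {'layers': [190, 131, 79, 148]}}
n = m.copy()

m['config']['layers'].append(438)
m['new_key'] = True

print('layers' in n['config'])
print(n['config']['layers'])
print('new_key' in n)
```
True
[190, 131, 79, 148, 438]
False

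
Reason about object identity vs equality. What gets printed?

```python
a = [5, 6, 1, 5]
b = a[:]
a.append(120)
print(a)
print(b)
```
[5, 6, 1, 5, 120]
[5, 6, 1, 5]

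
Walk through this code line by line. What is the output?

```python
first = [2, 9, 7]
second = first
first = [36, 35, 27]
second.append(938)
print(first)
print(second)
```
[36, 35, 27]
[2, 9, 7, 938]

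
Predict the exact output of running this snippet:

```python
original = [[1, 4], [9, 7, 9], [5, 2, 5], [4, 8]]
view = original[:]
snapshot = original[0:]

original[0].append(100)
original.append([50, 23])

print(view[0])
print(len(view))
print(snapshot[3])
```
[1, 4, 100]
4
[4, 8]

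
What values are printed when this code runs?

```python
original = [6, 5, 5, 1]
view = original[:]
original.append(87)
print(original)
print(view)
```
[6, 5, 5, 1, 87]
[6, 5, 5, 1]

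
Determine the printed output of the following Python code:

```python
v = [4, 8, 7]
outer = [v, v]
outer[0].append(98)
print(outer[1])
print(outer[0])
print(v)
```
[4, 8, 7, 98]
[4, 8, 7, 98]
[4, 8, 7, 98]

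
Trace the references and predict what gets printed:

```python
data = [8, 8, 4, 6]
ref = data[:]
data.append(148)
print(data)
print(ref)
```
[8, 8, 4, 6, 148]
[8, 8, 4, 6]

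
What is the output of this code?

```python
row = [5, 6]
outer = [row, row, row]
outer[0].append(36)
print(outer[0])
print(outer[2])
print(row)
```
[5, 6, 36]
[5, 6, 36]
[5, 6, 36]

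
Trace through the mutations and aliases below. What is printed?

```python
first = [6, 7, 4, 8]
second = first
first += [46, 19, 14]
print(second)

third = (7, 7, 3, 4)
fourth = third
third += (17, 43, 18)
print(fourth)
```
[6, 7, 4, 8, 46, 19, 14]
(7, 7, 3, 4)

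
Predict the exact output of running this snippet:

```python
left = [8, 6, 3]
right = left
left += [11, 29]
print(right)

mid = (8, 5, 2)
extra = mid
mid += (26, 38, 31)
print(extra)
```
[8, 6, 3, 11, 29]
(8, 5, 2)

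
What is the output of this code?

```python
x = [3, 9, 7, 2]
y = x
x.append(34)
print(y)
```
[3, 9, 7, 2, 34]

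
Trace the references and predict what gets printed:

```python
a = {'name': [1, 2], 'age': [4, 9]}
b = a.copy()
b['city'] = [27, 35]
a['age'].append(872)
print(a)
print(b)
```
{'name': [1, 2], 'age': [4, 9, 872]}
{'name': [1, 2], 'age': [4, 9, 872], 'city': [27, 35]}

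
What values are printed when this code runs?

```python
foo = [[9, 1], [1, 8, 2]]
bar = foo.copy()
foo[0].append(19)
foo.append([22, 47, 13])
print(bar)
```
[[9, 1, 19], [1, 8, 2]]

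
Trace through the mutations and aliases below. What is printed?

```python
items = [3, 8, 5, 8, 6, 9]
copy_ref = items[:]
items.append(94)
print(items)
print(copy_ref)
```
[3, 8, 5, 8, 6, 9, 94]
[3, 8, 5, 8, 6, 9]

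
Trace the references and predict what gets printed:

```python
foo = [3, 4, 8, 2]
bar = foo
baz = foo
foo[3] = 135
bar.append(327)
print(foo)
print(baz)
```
[3, 4, 8, 135, 327]
[3, 4, 8, 135, 327]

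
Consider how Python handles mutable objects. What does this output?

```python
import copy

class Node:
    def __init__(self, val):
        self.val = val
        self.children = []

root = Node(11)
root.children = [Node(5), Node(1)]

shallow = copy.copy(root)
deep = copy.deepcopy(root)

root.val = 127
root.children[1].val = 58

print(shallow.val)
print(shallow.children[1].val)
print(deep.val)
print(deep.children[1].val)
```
11
58
11
1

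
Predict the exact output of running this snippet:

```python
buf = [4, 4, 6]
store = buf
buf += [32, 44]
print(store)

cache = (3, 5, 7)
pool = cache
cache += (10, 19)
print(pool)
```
[4, 4, 6, 32, 44]
(3, 5, 7)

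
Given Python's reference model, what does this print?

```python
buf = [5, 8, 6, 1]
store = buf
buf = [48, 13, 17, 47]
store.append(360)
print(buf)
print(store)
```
[48, 13, 17, 47]
[5, 8, 6, 1, 360]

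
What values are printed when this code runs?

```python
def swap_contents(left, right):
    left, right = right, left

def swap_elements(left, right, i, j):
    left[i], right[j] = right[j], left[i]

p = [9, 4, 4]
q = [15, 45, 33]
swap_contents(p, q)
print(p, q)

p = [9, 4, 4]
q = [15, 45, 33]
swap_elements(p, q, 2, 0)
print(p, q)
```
[9, 4, 4] [15, 45, 33]
[9, 4, 15] [4, 45, 33]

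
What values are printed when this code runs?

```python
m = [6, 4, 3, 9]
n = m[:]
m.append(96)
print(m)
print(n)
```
[6, 4, 3, 9, 96]
[6, 4, 3, 9]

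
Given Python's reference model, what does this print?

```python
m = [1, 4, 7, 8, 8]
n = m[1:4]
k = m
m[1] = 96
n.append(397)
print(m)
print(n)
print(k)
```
[1, 96, 7, 8, 8]
[4, 7, 8, 397]
[1, 96, 7, 8, 8]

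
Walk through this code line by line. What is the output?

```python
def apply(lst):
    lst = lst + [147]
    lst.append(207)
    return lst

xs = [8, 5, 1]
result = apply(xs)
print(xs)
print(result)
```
[8, 5, 1]
[8, 5, 1, 147, 207]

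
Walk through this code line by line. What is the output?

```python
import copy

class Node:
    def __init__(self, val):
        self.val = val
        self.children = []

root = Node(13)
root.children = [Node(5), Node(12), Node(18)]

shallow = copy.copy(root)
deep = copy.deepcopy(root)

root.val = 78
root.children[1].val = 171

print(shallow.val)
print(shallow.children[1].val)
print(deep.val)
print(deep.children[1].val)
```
13
171
13
12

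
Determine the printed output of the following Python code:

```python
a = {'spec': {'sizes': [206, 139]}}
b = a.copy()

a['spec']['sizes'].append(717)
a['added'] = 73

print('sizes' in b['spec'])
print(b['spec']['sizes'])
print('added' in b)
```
True
[206, 139, 717]
False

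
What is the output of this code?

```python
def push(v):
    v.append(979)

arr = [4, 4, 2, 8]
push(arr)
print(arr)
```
[4, 4, 2, 8, 979]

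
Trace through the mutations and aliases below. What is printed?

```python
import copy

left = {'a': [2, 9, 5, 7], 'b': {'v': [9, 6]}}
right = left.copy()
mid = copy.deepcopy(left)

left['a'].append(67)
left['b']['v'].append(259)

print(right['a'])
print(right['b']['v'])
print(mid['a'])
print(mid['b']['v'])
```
[2, 9, 5, 7, 67]
[9, 6, 259]
[2, 9, 5, 7]
[9, 6]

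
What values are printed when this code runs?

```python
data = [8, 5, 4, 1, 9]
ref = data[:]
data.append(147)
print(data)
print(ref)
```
[8, 5, 4, 1, 9, 147]
[8, 5, 4, 1, 9]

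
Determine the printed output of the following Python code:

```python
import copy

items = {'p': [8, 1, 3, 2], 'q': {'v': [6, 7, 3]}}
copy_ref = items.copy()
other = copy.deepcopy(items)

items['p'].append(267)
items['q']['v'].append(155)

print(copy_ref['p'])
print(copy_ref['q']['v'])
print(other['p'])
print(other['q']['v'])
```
[8, 1, 3, 2, 267]
[6, 7, 3, 155]
[8, 1, 3, 2]
[6, 7, 3]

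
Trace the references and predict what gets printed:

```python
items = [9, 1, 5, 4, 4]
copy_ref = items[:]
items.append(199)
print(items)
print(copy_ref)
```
[9, 1, 5, 4, 4, 199]
[9, 1, 5, 4, 4]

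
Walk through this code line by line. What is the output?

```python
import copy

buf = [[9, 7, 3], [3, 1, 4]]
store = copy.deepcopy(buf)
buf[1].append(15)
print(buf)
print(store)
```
[[9, 7, 3], [3, 1, 4, 15]]
[[9, 7, 3], [3, 1, 4]]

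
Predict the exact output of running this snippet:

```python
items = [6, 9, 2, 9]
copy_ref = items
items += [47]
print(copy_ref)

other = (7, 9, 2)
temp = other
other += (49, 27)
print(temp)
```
[6, 9, 2, 9, 47]
(7, 9, 2)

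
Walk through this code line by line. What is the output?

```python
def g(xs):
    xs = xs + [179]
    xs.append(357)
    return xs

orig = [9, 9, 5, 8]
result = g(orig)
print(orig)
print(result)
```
[9, 9, 5, 8]
[9, 9, 5, 8, 179, 357]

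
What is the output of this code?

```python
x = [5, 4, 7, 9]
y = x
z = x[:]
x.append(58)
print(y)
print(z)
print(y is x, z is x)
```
[5, 4, 7, 9, 58]
[5, 4, 7, 9]
True False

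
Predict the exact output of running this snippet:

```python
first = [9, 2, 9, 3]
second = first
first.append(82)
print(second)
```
[9, 2, 9, 3, 82]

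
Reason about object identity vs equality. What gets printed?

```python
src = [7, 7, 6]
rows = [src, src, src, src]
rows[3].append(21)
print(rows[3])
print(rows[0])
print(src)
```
[7, 7, 6, 21]
[7, 7, 6, 21]
[7, 7, 6, 21]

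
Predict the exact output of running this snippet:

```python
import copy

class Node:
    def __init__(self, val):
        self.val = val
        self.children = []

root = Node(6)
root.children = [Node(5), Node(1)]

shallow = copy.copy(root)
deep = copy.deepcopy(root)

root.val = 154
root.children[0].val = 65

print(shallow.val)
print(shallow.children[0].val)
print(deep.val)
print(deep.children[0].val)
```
6
65
6
5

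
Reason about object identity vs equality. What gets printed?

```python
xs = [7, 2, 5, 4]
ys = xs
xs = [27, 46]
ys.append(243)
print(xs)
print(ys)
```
[27, 46]
[7, 2, 5, 4, 243]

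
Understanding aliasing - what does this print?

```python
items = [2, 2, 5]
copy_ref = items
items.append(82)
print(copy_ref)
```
[2, 2, 5, 82]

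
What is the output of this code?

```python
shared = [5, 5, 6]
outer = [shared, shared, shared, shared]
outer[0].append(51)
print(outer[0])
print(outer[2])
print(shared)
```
[5, 5, 6, 51]
[5, 5, 6, 51]
[5, 5, 6, 51]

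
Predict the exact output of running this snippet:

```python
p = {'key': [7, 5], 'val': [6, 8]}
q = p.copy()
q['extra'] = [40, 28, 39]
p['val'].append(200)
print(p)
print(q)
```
{'key': [7, 5], 'val': [6, 8, 200]}
{'key': [7, 5], 'val': [6, 8, 200], 'extra': [40, 28, 39]}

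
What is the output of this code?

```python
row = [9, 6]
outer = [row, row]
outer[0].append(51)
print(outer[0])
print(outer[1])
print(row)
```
[9, 6, 51]
[9, 6, 51]
[9, 6, 51]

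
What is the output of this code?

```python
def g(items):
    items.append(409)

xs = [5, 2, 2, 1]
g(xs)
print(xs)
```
[5, 2, 2, 1, 409]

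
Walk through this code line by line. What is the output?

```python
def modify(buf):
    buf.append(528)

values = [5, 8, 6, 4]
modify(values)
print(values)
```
[5, 8, 6, 4, 528]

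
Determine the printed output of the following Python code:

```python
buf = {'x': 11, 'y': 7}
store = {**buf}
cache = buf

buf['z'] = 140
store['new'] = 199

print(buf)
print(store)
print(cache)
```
{'x': 11, 'y': 7, 'z': 140}
{'x': 11, 'y': 7, 'new': 199}
{'x': 11, 'y': 7, 'z': 140}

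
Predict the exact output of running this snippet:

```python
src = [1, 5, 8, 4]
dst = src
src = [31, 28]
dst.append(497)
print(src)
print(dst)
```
[31, 28]
[1, 5, 8, 4, 497]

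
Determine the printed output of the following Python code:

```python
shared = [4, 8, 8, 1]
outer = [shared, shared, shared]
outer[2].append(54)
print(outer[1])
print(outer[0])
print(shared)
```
[4, 8, 8, 1, 54]
[4, 8, 8, 1, 54]
[4, 8, 8, 1, 54]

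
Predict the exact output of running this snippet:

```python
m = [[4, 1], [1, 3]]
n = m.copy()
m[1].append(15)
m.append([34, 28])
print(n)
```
[[4, 1], [1, 3, 15]]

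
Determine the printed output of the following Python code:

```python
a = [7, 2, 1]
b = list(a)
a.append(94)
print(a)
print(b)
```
[7, 2, 1, 94]
[7, 2, 1]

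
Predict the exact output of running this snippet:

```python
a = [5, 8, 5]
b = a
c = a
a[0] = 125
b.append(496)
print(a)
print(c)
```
[125, 8, 5, 496]
[125, 8, 5, 496]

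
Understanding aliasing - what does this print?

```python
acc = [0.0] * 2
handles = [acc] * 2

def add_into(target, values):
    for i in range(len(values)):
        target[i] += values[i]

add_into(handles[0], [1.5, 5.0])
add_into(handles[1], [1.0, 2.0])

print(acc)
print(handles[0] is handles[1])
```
[2.5, 7.0]
True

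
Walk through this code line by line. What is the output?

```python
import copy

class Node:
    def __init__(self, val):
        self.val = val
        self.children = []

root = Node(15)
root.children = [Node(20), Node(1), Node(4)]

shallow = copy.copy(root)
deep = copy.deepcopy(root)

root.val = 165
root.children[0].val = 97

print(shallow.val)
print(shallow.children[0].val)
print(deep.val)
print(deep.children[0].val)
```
15
97
15
20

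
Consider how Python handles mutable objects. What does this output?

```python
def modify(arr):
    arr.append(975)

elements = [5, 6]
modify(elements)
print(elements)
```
[5, 6, 975]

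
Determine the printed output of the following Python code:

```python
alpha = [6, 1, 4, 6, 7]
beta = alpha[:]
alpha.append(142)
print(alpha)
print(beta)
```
[6, 1, 4, 6, 7, 142]
[6, 1, 4, 6, 7]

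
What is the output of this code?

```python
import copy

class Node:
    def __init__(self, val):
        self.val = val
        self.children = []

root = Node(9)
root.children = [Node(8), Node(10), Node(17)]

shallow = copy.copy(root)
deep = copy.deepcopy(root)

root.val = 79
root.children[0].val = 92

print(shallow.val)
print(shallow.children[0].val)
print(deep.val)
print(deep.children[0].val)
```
9
92
9
8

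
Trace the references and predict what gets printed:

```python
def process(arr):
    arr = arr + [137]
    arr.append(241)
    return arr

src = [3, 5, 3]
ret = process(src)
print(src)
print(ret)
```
[3, 5, 3]
[3, 5, 3, 137, 241]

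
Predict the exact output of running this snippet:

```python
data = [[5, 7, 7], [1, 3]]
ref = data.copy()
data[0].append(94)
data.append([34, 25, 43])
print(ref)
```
[[5, 7, 7, 94], [1, 3]]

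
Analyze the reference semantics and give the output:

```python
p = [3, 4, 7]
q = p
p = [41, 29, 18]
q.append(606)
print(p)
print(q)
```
[41, 29, 18]
[3, 4, 7, 606]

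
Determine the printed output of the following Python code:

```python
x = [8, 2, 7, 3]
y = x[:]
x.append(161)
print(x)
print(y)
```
[8, 2, 7, 3, 161]
[8, 2, 7, 3]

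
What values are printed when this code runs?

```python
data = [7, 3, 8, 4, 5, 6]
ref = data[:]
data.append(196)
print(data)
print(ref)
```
[7, 3, 8, 4, 5, 6, 196]
[7, 3, 8, 4, 5, 6]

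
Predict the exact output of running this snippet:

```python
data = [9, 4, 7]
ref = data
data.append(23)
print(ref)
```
[9, 4, 7, 23]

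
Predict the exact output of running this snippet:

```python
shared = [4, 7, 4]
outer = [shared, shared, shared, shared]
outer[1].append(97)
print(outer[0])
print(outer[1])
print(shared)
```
[4, 7, 4, 97]
[4, 7, 4, 97]
[4, 7, 4, 97]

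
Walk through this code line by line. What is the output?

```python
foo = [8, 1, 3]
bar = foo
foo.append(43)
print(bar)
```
[8, 1, 3, 43]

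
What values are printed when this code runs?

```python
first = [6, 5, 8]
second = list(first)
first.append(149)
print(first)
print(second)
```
[6, 5, 8, 149]
[6, 5, 8]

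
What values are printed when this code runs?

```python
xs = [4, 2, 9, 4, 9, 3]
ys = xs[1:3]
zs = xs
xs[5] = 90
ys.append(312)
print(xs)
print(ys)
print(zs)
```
[4, 2, 9, 4, 9, 90]
[2, 9, 312]
[4, 2, 9, 4, 9, 90]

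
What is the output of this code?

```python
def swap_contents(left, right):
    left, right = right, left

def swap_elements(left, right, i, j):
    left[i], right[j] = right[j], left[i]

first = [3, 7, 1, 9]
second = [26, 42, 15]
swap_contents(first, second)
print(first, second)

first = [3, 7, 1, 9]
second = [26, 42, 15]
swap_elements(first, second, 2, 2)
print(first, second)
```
[3, 7, 1, 9] [26, 42, 15]
[3, 7, 15, 9] [26, 42, 1]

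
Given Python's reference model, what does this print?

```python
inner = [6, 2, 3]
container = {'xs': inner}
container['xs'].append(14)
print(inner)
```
[6, 2, 3, 14]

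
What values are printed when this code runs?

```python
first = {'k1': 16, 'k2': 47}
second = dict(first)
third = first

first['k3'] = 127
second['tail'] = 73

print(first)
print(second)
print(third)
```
{'k1': 16, 'k2': 47, 'k3': 127}
{'k1': 16, 'k2': 47, 'tail': 73}
{'k1': 16, 'k2': 47, 'k3': 127}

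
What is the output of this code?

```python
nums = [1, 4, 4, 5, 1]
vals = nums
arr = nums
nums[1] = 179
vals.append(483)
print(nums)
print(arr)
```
[1, 179, 4, 5, 1, 483]
[1, 179, 4, 5, 1, 483]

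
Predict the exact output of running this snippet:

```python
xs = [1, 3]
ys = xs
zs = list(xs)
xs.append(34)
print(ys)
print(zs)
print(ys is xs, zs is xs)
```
[1, 3, 34]
[1, 3]
True False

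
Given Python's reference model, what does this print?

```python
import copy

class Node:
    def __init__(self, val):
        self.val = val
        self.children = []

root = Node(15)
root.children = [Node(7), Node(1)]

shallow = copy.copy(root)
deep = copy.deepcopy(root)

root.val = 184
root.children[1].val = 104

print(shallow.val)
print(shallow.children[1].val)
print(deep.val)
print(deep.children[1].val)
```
15
104
15
1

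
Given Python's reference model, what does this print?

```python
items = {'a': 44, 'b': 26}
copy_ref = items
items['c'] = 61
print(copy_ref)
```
{'a': 44, 'b': 26, 'c': 61}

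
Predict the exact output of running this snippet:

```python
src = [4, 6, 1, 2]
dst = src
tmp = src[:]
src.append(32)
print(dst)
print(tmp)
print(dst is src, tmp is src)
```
[4, 6, 1, 2, 32]
[4, 6, 1, 2]
True False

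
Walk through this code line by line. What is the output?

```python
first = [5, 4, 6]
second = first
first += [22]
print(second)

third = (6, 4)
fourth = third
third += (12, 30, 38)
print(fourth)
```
[5, 4, 6, 22]
(6, 4)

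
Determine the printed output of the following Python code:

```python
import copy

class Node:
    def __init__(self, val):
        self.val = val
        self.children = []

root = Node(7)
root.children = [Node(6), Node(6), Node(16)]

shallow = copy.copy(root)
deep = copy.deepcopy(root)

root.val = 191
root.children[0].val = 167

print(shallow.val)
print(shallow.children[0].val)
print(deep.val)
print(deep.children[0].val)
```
7
167
7
6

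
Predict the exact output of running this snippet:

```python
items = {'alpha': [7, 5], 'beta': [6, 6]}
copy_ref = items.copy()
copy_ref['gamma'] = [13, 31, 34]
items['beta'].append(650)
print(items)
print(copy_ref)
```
{'alpha': [7, 5], 'beta': [6, 6, 650]}
{'alpha': [7, 5], 'beta': [6, 6, 650], 'gamma': [13, 31, 34]}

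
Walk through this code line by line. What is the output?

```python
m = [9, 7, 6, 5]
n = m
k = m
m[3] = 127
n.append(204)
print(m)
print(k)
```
[9, 7, 6, 127, 204]
[9, 7, 6, 127, 204]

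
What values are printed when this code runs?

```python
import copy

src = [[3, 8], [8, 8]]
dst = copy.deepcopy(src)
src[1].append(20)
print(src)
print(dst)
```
[[3, 8], [8, 8, 20]]
[[3, 8], [8, 8]]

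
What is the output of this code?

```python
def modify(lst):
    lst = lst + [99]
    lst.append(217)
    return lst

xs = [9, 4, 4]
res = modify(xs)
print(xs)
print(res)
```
[9, 4, 4]
[9, 4, 4, 99, 217]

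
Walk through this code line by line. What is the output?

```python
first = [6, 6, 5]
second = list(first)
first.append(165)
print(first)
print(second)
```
[6, 6, 5, 165]
[6, 6, 5]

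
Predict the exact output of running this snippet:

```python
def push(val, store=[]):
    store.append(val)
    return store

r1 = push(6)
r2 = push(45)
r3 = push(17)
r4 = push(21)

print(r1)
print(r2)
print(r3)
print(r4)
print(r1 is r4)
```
[6, 45, 17, 21]
[6, 45, 17, 21]
[6, 45, 17, 21]
[6, 45, 17, 21]
True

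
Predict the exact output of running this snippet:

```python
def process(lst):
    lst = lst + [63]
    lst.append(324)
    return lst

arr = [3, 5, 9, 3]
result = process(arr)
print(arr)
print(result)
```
[3, 5, 9, 3]
[3, 5, 9, 3, 63, 324]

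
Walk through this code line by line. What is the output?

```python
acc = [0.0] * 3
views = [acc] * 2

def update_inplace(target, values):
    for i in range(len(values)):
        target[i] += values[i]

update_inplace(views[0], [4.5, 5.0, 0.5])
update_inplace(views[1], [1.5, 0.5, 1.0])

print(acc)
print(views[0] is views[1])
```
[6.0, 5.5, 1.5]
True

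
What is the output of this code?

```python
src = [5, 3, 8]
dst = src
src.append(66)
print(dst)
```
[5, 3, 8, 66]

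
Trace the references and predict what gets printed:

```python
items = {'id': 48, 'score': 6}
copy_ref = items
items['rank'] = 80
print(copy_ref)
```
{'id': 48, 'score': 6, 'rank': 80}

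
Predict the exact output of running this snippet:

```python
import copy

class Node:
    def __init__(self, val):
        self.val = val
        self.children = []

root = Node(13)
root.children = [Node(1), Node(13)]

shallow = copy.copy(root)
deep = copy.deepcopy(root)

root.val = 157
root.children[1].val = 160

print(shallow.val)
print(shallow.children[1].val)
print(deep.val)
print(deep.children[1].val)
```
13
160
13
13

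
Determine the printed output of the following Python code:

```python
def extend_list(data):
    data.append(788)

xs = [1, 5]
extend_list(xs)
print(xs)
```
[1, 5, 788]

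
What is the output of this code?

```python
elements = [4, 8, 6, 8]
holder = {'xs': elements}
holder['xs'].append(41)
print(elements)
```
[4, 8, 6, 8, 41]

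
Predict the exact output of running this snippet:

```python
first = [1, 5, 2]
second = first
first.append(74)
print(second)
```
[1, 5, 2, 74]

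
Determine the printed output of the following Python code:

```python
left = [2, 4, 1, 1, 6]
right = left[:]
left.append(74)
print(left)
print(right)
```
[2, 4, 1, 1, 6, 74]
[2, 4, 1, 1, 6]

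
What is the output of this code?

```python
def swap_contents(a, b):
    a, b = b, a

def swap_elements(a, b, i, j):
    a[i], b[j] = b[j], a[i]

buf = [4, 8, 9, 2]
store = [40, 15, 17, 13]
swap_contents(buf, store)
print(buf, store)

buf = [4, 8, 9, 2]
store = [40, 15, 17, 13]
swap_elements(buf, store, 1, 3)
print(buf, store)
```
[4, 8, 9, 2] [40, 15, 17, 13]
[4, 13, 9, 2] [40, 15, 17, 8]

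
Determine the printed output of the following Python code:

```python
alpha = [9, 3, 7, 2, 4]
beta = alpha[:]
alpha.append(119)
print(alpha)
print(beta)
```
[9, 3, 7, 2, 4, 119]
[9, 3, 7, 2, 4]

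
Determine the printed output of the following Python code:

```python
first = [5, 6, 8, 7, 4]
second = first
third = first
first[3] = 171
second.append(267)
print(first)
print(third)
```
[5, 6, 8, 171, 4, 267]
[5, 6, 8, 171, 4, 267]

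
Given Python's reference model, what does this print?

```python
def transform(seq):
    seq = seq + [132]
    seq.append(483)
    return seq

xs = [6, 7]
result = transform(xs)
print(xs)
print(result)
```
[6, 7]
[6, 7, 132, 483]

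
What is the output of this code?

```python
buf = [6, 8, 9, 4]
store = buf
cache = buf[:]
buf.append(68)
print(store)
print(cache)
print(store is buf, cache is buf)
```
[6, 8, 9, 4, 68]
[6, 8, 9, 4]
True False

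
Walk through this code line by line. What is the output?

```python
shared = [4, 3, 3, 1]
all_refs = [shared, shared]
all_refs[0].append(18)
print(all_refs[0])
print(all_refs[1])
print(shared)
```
[4, 3, 3, 1, 18]
[4, 3, 3, 1, 18]
[4, 3, 3, 1, 18]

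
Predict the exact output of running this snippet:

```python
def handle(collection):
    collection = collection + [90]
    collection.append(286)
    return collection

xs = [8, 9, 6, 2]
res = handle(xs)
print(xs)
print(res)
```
[8, 9, 6, 2]
[8, 9, 6, 2, 90, 286]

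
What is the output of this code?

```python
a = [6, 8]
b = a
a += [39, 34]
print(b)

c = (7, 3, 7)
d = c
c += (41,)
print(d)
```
[6, 8, 39, 34]
(7, 3, 7)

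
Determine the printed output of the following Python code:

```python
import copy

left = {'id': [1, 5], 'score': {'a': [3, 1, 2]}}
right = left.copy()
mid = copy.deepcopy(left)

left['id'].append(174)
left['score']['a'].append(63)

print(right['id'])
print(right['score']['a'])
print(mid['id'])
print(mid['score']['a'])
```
[1, 5, 174]
[3, 1, 2, 63]
[1, 5]
[3, 1, 2]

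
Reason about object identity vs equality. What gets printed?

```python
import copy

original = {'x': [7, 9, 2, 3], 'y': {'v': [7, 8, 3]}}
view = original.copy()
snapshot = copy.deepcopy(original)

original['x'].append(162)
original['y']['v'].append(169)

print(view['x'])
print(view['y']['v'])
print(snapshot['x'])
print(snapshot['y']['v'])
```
[7, 9, 2, 3, 162]
[7, 8, 3, 169]
[7, 9, 2, 3]
[7, 8, 3]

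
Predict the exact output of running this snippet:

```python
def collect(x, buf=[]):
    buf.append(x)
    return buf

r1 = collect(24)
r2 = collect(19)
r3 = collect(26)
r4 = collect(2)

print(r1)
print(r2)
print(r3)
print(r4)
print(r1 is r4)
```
[24, 19, 26, 2]
[24, 19, 26, 2]
[24, 19, 26, 2]
[24, 19, 26, 2]
True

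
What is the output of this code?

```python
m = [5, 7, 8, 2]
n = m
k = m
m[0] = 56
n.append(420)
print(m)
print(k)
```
[56, 7, 8, 2, 420]
[56, 7, 8, 2, 420]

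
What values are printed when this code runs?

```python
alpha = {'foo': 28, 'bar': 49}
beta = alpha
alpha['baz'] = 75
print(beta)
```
{'foo': 28, 'bar': 49, 'baz': 75}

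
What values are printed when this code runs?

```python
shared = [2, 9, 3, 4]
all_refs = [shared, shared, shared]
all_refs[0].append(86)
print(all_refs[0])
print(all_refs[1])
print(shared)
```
[2, 9, 3, 4, 86]
[2, 9, 3, 4, 86]
[2, 9, 3, 4, 86]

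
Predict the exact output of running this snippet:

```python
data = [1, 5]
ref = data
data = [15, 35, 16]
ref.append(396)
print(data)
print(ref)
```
[15, 35, 16]
[1, 5, 396]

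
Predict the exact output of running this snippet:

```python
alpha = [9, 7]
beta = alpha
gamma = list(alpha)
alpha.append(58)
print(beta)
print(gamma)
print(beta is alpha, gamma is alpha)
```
[9, 7, 58]
[9, 7]
True False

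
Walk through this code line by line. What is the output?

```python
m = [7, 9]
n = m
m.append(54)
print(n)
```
[7, 9, 54]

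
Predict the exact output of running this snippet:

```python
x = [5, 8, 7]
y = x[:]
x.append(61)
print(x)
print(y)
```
[5, 8, 7, 61]
[5, 8, 7]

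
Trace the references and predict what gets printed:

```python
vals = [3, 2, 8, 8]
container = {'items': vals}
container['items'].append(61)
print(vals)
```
[3, 2, 8, 8, 61]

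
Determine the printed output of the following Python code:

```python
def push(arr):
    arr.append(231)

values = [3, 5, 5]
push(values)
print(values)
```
[3, 5, 5, 231]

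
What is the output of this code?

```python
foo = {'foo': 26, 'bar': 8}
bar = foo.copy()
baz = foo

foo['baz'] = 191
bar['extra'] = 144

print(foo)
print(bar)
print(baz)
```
{'foo': 26, 'bar': 8, 'baz': 191}
{'foo': 26, 'bar': 8, 'extra': 144}
{'foo': 26, 'bar': 8, 'baz': 191}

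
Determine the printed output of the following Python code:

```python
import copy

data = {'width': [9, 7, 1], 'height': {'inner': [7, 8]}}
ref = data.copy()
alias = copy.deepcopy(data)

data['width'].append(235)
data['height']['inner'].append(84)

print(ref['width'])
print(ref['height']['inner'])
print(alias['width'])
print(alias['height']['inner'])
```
[9, 7, 1, 235]
[7, 8, 84]
[9, 7, 1]
[7, 8]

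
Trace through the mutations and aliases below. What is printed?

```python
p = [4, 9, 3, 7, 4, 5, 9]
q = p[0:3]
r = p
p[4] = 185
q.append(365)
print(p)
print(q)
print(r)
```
[4, 9, 3, 7, 185, 5, 9]
[4, 9, 3, 365]
[4, 9, 3, 7, 185, 5, 9]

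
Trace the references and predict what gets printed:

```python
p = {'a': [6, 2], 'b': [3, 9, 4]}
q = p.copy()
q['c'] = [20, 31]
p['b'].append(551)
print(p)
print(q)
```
{'a': [6, 2], 'b': [3, 9, 4, 551]}
{'a': [6, 2], 'b': [3, 9, 4, 551], 'c': [20, 31]}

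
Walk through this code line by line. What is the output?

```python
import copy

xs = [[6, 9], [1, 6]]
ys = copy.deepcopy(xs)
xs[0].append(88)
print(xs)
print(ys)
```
[[6, 9, 88], [1, 6]]
[[6, 9], [1, 6]]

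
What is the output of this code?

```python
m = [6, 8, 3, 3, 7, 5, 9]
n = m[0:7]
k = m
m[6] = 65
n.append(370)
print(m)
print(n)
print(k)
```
[6, 8, 3, 3, 7, 5, 65]
[6, 8, 3, 3, 7, 5, 9, 370]
[6, 8, 3, 3, 7, 5, 65]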